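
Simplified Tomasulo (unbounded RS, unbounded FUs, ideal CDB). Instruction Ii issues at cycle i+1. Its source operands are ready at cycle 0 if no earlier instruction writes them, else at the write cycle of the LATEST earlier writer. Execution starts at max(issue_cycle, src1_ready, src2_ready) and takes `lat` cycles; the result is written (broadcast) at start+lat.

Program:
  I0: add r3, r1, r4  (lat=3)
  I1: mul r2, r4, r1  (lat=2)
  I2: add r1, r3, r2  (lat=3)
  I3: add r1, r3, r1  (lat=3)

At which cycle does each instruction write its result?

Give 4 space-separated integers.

I0 add r3: issue@1 deps=(None,None) exec_start@1 write@4
I1 mul r2: issue@2 deps=(None,None) exec_start@2 write@4
I2 add r1: issue@3 deps=(0,1) exec_start@4 write@7
I3 add r1: issue@4 deps=(0,2) exec_start@7 write@10

Answer: 4 4 7 10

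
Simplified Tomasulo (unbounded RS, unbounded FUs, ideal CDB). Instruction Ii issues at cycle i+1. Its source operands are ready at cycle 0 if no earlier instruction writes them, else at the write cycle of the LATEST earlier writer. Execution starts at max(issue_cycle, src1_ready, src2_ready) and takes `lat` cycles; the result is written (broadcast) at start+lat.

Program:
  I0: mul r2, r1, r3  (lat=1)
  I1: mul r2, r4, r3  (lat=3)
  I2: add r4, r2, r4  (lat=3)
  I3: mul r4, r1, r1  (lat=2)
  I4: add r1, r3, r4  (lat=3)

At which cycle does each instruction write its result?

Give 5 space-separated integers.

Answer: 2 5 8 6 9

Derivation:
I0 mul r2: issue@1 deps=(None,None) exec_start@1 write@2
I1 mul r2: issue@2 deps=(None,None) exec_start@2 write@5
I2 add r4: issue@3 deps=(1,None) exec_start@5 write@8
I3 mul r4: issue@4 deps=(None,None) exec_start@4 write@6
I4 add r1: issue@5 deps=(None,3) exec_start@6 write@9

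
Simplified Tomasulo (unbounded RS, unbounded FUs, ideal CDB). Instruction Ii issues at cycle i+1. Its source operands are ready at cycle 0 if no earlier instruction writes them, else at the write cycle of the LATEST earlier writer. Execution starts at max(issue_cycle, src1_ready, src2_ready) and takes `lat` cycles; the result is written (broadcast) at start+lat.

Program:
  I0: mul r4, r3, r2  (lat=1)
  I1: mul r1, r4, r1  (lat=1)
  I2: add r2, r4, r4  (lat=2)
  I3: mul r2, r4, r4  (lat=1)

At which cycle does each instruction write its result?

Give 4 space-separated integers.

Answer: 2 3 5 5

Derivation:
I0 mul r4: issue@1 deps=(None,None) exec_start@1 write@2
I1 mul r1: issue@2 deps=(0,None) exec_start@2 write@3
I2 add r2: issue@3 deps=(0,0) exec_start@3 write@5
I3 mul r2: issue@4 deps=(0,0) exec_start@4 write@5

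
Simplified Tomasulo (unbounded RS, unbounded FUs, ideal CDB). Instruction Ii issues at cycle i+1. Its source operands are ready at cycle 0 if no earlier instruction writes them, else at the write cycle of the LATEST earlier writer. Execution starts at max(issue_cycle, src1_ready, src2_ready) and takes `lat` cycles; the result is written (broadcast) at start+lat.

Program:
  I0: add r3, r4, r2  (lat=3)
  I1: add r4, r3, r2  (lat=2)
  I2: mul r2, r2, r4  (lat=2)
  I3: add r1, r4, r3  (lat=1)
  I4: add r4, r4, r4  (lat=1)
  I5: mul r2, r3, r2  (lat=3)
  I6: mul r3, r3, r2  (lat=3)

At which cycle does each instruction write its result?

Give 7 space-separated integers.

I0 add r3: issue@1 deps=(None,None) exec_start@1 write@4
I1 add r4: issue@2 deps=(0,None) exec_start@4 write@6
I2 mul r2: issue@3 deps=(None,1) exec_start@6 write@8
I3 add r1: issue@4 deps=(1,0) exec_start@6 write@7
I4 add r4: issue@5 deps=(1,1) exec_start@6 write@7
I5 mul r2: issue@6 deps=(0,2) exec_start@8 write@11
I6 mul r3: issue@7 deps=(0,5) exec_start@11 write@14

Answer: 4 6 8 7 7 11 14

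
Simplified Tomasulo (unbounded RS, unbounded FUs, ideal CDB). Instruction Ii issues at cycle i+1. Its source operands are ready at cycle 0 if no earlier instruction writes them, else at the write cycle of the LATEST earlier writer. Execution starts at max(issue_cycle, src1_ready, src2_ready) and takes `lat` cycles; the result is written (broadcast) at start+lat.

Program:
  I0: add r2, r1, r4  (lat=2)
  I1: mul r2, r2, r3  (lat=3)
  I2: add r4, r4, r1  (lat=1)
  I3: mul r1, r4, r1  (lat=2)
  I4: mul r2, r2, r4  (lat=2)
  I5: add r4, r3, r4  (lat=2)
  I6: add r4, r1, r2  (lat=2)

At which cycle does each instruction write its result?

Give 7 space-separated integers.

Answer: 3 6 4 6 8 8 10

Derivation:
I0 add r2: issue@1 deps=(None,None) exec_start@1 write@3
I1 mul r2: issue@2 deps=(0,None) exec_start@3 write@6
I2 add r4: issue@3 deps=(None,None) exec_start@3 write@4
I3 mul r1: issue@4 deps=(2,None) exec_start@4 write@6
I4 mul r2: issue@5 deps=(1,2) exec_start@6 write@8
I5 add r4: issue@6 deps=(None,2) exec_start@6 write@8
I6 add r4: issue@7 deps=(3,4) exec_start@8 write@10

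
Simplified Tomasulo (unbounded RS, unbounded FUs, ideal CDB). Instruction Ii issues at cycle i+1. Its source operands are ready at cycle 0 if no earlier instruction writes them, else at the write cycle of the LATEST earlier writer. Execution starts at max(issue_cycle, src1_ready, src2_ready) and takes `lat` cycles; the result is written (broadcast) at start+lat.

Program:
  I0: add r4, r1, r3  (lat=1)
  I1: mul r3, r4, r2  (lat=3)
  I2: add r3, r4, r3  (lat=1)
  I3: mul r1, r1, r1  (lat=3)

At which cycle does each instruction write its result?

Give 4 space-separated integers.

I0 add r4: issue@1 deps=(None,None) exec_start@1 write@2
I1 mul r3: issue@2 deps=(0,None) exec_start@2 write@5
I2 add r3: issue@3 deps=(0,1) exec_start@5 write@6
I3 mul r1: issue@4 deps=(None,None) exec_start@4 write@7

Answer: 2 5 6 7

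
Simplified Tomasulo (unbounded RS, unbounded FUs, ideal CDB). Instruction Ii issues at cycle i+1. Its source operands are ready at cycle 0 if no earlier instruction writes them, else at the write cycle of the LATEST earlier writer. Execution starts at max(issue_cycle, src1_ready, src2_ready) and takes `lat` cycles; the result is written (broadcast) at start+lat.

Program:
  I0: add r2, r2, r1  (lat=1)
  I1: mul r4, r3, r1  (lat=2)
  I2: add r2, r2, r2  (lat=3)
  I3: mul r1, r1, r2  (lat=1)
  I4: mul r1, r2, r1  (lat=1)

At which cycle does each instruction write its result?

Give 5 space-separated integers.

Answer: 2 4 6 7 8

Derivation:
I0 add r2: issue@1 deps=(None,None) exec_start@1 write@2
I1 mul r4: issue@2 deps=(None,None) exec_start@2 write@4
I2 add r2: issue@3 deps=(0,0) exec_start@3 write@6
I3 mul r1: issue@4 deps=(None,2) exec_start@6 write@7
I4 mul r1: issue@5 deps=(2,3) exec_start@7 write@8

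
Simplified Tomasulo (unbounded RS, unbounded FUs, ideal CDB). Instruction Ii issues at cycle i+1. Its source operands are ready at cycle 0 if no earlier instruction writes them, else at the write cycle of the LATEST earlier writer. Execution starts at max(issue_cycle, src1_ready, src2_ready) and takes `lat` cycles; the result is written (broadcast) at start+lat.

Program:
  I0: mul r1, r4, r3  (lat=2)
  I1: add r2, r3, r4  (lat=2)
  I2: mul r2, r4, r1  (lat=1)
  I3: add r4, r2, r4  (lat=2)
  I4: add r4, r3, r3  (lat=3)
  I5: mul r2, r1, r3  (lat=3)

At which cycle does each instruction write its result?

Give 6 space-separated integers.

I0 mul r1: issue@1 deps=(None,None) exec_start@1 write@3
I1 add r2: issue@2 deps=(None,None) exec_start@2 write@4
I2 mul r2: issue@3 deps=(None,0) exec_start@3 write@4
I3 add r4: issue@4 deps=(2,None) exec_start@4 write@6
I4 add r4: issue@5 deps=(None,None) exec_start@5 write@8
I5 mul r2: issue@6 deps=(0,None) exec_start@6 write@9

Answer: 3 4 4 6 8 9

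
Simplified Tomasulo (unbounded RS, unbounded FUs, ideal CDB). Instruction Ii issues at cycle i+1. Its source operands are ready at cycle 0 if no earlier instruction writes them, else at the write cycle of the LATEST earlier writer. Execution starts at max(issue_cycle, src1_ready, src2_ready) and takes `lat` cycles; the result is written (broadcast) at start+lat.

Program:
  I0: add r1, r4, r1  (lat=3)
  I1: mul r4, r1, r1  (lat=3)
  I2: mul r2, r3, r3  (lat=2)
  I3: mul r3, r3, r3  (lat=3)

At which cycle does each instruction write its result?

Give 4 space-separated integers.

I0 add r1: issue@1 deps=(None,None) exec_start@1 write@4
I1 mul r4: issue@2 deps=(0,0) exec_start@4 write@7
I2 mul r2: issue@3 deps=(None,None) exec_start@3 write@5
I3 mul r3: issue@4 deps=(None,None) exec_start@4 write@7

Answer: 4 7 5 7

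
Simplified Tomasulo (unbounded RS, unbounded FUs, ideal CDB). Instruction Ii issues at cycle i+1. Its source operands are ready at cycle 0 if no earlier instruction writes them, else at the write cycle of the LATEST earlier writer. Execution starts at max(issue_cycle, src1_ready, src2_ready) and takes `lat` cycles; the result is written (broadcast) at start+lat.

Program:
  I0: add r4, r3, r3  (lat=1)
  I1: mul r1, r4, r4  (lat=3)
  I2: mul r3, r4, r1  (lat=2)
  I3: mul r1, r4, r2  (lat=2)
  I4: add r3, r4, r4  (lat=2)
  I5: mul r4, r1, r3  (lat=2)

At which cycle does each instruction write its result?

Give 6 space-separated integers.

I0 add r4: issue@1 deps=(None,None) exec_start@1 write@2
I1 mul r1: issue@2 deps=(0,0) exec_start@2 write@5
I2 mul r3: issue@3 deps=(0,1) exec_start@5 write@7
I3 mul r1: issue@4 deps=(0,None) exec_start@4 write@6
I4 add r3: issue@5 deps=(0,0) exec_start@5 write@7
I5 mul r4: issue@6 deps=(3,4) exec_start@7 write@9

Answer: 2 5 7 6 7 9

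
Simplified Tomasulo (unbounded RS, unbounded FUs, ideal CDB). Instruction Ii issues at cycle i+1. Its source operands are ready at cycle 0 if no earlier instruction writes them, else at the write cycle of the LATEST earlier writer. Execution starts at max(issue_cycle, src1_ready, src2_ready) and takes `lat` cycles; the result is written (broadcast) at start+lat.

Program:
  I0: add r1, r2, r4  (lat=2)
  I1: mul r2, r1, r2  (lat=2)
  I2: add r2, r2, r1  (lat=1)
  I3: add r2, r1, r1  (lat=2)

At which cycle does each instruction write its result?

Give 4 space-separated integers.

I0 add r1: issue@1 deps=(None,None) exec_start@1 write@3
I1 mul r2: issue@2 deps=(0,None) exec_start@3 write@5
I2 add r2: issue@3 deps=(1,0) exec_start@5 write@6
I3 add r2: issue@4 deps=(0,0) exec_start@4 write@6

Answer: 3 5 6 6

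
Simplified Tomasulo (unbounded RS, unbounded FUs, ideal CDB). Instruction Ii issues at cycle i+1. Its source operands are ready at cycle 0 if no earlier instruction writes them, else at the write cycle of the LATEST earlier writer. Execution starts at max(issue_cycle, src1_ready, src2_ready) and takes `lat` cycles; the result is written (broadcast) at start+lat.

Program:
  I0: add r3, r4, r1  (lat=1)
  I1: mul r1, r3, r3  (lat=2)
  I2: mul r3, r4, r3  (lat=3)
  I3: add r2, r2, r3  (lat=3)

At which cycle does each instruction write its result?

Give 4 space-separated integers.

Answer: 2 4 6 9

Derivation:
I0 add r3: issue@1 deps=(None,None) exec_start@1 write@2
I1 mul r1: issue@2 deps=(0,0) exec_start@2 write@4
I2 mul r3: issue@3 deps=(None,0) exec_start@3 write@6
I3 add r2: issue@4 deps=(None,2) exec_start@6 write@9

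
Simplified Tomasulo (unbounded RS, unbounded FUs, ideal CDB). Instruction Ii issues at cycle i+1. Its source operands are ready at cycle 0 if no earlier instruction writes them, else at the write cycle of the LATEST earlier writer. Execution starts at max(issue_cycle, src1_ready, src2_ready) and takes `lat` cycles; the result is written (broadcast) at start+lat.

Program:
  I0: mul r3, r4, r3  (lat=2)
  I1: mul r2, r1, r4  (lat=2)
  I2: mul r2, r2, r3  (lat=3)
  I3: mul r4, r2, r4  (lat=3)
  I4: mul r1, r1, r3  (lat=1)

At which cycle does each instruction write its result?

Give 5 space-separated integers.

Answer: 3 4 7 10 6

Derivation:
I0 mul r3: issue@1 deps=(None,None) exec_start@1 write@3
I1 mul r2: issue@2 deps=(None,None) exec_start@2 write@4
I2 mul r2: issue@3 deps=(1,0) exec_start@4 write@7
I3 mul r4: issue@4 deps=(2,None) exec_start@7 write@10
I4 mul r1: issue@5 deps=(None,0) exec_start@5 write@6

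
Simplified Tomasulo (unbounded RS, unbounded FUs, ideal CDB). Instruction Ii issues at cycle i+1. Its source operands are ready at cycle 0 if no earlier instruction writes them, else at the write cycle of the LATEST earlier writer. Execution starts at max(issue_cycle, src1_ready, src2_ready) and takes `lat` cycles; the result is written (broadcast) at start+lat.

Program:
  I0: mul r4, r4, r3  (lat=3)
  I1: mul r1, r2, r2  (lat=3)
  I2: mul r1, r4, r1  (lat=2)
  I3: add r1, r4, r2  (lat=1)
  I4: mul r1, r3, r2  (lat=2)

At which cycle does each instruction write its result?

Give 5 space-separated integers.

Answer: 4 5 7 5 7

Derivation:
I0 mul r4: issue@1 deps=(None,None) exec_start@1 write@4
I1 mul r1: issue@2 deps=(None,None) exec_start@2 write@5
I2 mul r1: issue@3 deps=(0,1) exec_start@5 write@7
I3 add r1: issue@4 deps=(0,None) exec_start@4 write@5
I4 mul r1: issue@5 deps=(None,None) exec_start@5 write@7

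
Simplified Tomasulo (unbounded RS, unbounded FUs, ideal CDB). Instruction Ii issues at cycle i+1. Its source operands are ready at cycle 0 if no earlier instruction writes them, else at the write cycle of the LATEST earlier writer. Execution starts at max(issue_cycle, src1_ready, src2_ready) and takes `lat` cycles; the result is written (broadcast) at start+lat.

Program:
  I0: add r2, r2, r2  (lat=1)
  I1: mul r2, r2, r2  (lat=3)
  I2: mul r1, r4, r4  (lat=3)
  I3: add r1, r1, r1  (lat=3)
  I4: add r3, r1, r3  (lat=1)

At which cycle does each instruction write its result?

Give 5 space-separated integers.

I0 add r2: issue@1 deps=(None,None) exec_start@1 write@2
I1 mul r2: issue@2 deps=(0,0) exec_start@2 write@5
I2 mul r1: issue@3 deps=(None,None) exec_start@3 write@6
I3 add r1: issue@4 deps=(2,2) exec_start@6 write@9
I4 add r3: issue@5 deps=(3,None) exec_start@9 write@10

Answer: 2 5 6 9 10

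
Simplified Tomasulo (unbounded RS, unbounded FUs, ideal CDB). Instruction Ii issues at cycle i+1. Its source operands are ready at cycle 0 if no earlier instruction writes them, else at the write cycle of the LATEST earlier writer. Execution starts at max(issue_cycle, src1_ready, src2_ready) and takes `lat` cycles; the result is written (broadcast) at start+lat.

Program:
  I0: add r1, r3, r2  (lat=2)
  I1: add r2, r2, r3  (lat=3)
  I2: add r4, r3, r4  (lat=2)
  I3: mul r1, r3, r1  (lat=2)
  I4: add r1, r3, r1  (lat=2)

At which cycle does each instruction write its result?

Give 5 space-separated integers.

Answer: 3 5 5 6 8

Derivation:
I0 add r1: issue@1 deps=(None,None) exec_start@1 write@3
I1 add r2: issue@2 deps=(None,None) exec_start@2 write@5
I2 add r4: issue@3 deps=(None,None) exec_start@3 write@5
I3 mul r1: issue@4 deps=(None,0) exec_start@4 write@6
I4 add r1: issue@5 deps=(None,3) exec_start@6 write@8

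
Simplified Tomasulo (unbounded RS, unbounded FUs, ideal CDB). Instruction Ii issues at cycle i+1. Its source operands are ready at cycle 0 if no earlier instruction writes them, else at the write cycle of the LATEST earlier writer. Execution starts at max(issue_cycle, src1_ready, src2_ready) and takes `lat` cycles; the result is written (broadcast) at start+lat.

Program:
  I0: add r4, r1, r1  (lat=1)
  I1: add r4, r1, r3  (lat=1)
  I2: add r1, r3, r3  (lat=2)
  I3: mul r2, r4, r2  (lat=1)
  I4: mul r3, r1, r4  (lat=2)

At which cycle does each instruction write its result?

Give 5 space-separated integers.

Answer: 2 3 5 5 7

Derivation:
I0 add r4: issue@1 deps=(None,None) exec_start@1 write@2
I1 add r4: issue@2 deps=(None,None) exec_start@2 write@3
I2 add r1: issue@3 deps=(None,None) exec_start@3 write@5
I3 mul r2: issue@4 deps=(1,None) exec_start@4 write@5
I4 mul r3: issue@5 deps=(2,1) exec_start@5 write@7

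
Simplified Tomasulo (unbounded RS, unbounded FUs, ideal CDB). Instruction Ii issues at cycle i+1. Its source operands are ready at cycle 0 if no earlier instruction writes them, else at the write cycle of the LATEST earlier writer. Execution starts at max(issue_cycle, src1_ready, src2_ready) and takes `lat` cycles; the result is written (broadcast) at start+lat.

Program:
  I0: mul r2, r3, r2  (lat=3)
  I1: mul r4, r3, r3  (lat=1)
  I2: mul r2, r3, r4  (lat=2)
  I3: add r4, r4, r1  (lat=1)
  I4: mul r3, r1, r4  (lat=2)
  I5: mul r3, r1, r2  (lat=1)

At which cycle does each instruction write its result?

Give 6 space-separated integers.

Answer: 4 3 5 5 7 7

Derivation:
I0 mul r2: issue@1 deps=(None,None) exec_start@1 write@4
I1 mul r4: issue@2 deps=(None,None) exec_start@2 write@3
I2 mul r2: issue@3 deps=(None,1) exec_start@3 write@5
I3 add r4: issue@4 deps=(1,None) exec_start@4 write@5
I4 mul r3: issue@5 deps=(None,3) exec_start@5 write@7
I5 mul r3: issue@6 deps=(None,2) exec_start@6 write@7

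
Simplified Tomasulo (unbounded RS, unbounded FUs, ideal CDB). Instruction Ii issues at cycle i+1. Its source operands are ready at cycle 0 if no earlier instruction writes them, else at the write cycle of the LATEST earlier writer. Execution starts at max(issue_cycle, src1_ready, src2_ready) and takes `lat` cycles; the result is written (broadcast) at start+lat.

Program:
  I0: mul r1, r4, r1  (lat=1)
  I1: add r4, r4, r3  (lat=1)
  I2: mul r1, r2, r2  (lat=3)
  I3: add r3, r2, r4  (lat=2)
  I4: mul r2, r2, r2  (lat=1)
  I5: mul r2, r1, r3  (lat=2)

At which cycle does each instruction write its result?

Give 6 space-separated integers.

I0 mul r1: issue@1 deps=(None,None) exec_start@1 write@2
I1 add r4: issue@2 deps=(None,None) exec_start@2 write@3
I2 mul r1: issue@3 deps=(None,None) exec_start@3 write@6
I3 add r3: issue@4 deps=(None,1) exec_start@4 write@6
I4 mul r2: issue@5 deps=(None,None) exec_start@5 write@6
I5 mul r2: issue@6 deps=(2,3) exec_start@6 write@8

Answer: 2 3 6 6 6 8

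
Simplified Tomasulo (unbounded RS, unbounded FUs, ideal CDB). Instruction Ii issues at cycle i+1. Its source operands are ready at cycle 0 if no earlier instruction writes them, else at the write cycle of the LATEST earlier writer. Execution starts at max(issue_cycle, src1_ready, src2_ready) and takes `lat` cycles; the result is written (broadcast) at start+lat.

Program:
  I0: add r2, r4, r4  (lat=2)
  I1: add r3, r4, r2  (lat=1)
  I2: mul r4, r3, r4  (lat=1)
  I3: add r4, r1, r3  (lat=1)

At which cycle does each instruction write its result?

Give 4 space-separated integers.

Answer: 3 4 5 5

Derivation:
I0 add r2: issue@1 deps=(None,None) exec_start@1 write@3
I1 add r3: issue@2 deps=(None,0) exec_start@3 write@4
I2 mul r4: issue@3 deps=(1,None) exec_start@4 write@5
I3 add r4: issue@4 deps=(None,1) exec_start@4 write@5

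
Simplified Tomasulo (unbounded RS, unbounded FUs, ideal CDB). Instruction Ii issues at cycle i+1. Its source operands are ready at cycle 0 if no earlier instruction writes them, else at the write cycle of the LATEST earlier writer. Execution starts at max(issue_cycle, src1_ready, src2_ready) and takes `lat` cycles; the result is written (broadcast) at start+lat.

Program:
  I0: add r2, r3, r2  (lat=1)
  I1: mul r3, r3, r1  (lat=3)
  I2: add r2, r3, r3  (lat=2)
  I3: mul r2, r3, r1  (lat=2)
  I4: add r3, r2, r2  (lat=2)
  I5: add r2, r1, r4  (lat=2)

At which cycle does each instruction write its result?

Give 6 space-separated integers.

I0 add r2: issue@1 deps=(None,None) exec_start@1 write@2
I1 mul r3: issue@2 deps=(None,None) exec_start@2 write@5
I2 add r2: issue@3 deps=(1,1) exec_start@5 write@7
I3 mul r2: issue@4 deps=(1,None) exec_start@5 write@7
I4 add r3: issue@5 deps=(3,3) exec_start@7 write@9
I5 add r2: issue@6 deps=(None,None) exec_start@6 write@8

Answer: 2 5 7 7 9 8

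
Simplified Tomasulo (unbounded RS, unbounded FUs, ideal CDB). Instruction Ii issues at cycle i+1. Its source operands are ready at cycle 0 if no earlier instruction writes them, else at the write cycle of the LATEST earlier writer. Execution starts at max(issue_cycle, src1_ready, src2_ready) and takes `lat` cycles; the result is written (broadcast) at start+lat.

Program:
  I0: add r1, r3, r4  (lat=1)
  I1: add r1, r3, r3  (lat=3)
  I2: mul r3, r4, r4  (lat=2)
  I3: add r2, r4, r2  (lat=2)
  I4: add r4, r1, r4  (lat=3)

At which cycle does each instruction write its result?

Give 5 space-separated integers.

Answer: 2 5 5 6 8

Derivation:
I0 add r1: issue@1 deps=(None,None) exec_start@1 write@2
I1 add r1: issue@2 deps=(None,None) exec_start@2 write@5
I2 mul r3: issue@3 deps=(None,None) exec_start@3 write@5
I3 add r2: issue@4 deps=(None,None) exec_start@4 write@6
I4 add r4: issue@5 deps=(1,None) exec_start@5 write@8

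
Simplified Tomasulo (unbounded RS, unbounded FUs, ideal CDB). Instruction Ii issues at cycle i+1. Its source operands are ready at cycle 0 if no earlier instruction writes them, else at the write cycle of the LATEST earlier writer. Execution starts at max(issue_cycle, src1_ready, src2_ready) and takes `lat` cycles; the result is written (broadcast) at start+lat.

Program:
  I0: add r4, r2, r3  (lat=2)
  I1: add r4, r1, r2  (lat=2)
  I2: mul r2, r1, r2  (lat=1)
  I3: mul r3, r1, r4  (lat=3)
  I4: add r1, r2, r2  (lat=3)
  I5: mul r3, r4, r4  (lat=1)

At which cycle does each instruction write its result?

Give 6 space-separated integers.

Answer: 3 4 4 7 8 7

Derivation:
I0 add r4: issue@1 deps=(None,None) exec_start@1 write@3
I1 add r4: issue@2 deps=(None,None) exec_start@2 write@4
I2 mul r2: issue@3 deps=(None,None) exec_start@3 write@4
I3 mul r3: issue@4 deps=(None,1) exec_start@4 write@7
I4 add r1: issue@5 deps=(2,2) exec_start@5 write@8
I5 mul r3: issue@6 deps=(1,1) exec_start@6 write@7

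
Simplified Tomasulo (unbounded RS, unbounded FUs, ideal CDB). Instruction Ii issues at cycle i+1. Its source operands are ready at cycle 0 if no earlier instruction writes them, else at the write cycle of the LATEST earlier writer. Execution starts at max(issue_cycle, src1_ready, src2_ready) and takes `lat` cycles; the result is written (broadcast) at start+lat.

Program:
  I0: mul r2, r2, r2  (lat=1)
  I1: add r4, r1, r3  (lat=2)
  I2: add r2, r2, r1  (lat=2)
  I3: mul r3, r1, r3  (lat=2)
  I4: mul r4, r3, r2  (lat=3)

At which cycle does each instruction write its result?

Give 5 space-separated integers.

I0 mul r2: issue@1 deps=(None,None) exec_start@1 write@2
I1 add r4: issue@2 deps=(None,None) exec_start@2 write@4
I2 add r2: issue@3 deps=(0,None) exec_start@3 write@5
I3 mul r3: issue@4 deps=(None,None) exec_start@4 write@6
I4 mul r4: issue@5 deps=(3,2) exec_start@6 write@9

Answer: 2 4 5 6 9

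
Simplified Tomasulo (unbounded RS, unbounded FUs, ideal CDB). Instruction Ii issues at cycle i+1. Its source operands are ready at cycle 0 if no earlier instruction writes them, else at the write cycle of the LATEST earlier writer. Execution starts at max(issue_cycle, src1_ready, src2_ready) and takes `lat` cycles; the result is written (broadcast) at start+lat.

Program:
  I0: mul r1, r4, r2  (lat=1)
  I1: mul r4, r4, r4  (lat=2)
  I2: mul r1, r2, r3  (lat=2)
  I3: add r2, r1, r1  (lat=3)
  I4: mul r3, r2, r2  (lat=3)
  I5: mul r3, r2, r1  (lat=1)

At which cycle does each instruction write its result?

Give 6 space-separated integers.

Answer: 2 4 5 8 11 9

Derivation:
I0 mul r1: issue@1 deps=(None,None) exec_start@1 write@2
I1 mul r4: issue@2 deps=(None,None) exec_start@2 write@4
I2 mul r1: issue@3 deps=(None,None) exec_start@3 write@5
I3 add r2: issue@4 deps=(2,2) exec_start@5 write@8
I4 mul r3: issue@5 deps=(3,3) exec_start@8 write@11
I5 mul r3: issue@6 deps=(3,2) exec_start@8 write@9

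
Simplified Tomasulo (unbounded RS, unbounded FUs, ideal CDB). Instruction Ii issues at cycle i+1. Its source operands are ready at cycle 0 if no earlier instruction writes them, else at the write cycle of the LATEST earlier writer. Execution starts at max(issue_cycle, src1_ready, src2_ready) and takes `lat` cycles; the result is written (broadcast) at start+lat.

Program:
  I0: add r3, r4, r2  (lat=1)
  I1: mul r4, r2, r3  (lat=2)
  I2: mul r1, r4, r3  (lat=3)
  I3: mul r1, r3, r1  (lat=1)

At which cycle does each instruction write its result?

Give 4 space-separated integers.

Answer: 2 4 7 8

Derivation:
I0 add r3: issue@1 deps=(None,None) exec_start@1 write@2
I1 mul r4: issue@2 deps=(None,0) exec_start@2 write@4
I2 mul r1: issue@3 deps=(1,0) exec_start@4 write@7
I3 mul r1: issue@4 deps=(0,2) exec_start@7 write@8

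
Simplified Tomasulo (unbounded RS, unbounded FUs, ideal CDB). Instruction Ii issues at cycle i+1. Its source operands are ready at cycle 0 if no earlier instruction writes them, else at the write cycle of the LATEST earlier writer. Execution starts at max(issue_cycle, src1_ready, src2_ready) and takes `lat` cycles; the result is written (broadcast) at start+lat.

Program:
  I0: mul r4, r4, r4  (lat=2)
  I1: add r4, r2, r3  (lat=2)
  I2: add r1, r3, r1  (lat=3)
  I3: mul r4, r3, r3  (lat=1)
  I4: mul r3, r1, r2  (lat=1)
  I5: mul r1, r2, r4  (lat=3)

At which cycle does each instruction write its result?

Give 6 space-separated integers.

Answer: 3 4 6 5 7 9

Derivation:
I0 mul r4: issue@1 deps=(None,None) exec_start@1 write@3
I1 add r4: issue@2 deps=(None,None) exec_start@2 write@4
I2 add r1: issue@3 deps=(None,None) exec_start@3 write@6
I3 mul r4: issue@4 deps=(None,None) exec_start@4 write@5
I4 mul r3: issue@5 deps=(2,None) exec_start@6 write@7
I5 mul r1: issue@6 deps=(None,3) exec_start@6 write@9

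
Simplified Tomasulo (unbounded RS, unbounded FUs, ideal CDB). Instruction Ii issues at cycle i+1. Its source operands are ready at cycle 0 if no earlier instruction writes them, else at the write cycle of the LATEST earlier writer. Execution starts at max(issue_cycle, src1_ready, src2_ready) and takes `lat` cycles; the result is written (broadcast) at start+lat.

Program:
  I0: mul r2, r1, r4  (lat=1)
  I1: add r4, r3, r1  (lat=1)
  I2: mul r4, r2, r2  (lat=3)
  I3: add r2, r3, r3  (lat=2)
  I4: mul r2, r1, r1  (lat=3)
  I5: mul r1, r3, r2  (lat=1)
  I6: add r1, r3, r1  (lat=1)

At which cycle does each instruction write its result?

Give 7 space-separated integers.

I0 mul r2: issue@1 deps=(None,None) exec_start@1 write@2
I1 add r4: issue@2 deps=(None,None) exec_start@2 write@3
I2 mul r4: issue@3 deps=(0,0) exec_start@3 write@6
I3 add r2: issue@4 deps=(None,None) exec_start@4 write@6
I4 mul r2: issue@5 deps=(None,None) exec_start@5 write@8
I5 mul r1: issue@6 deps=(None,4) exec_start@8 write@9
I6 add r1: issue@7 deps=(None,5) exec_start@9 write@10

Answer: 2 3 6 6 8 9 10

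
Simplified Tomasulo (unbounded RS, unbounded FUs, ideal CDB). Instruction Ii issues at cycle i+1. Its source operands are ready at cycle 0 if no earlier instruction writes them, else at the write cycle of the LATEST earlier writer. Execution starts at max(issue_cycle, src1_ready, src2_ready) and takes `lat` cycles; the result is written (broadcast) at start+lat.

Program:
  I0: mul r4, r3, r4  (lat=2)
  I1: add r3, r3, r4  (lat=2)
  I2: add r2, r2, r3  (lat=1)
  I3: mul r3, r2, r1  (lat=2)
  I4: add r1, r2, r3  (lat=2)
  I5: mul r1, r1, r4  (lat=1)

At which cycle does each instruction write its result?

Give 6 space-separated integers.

I0 mul r4: issue@1 deps=(None,None) exec_start@1 write@3
I1 add r3: issue@2 deps=(None,0) exec_start@3 write@5
I2 add r2: issue@3 deps=(None,1) exec_start@5 write@6
I3 mul r3: issue@4 deps=(2,None) exec_start@6 write@8
I4 add r1: issue@5 deps=(2,3) exec_start@8 write@10
I5 mul r1: issue@6 deps=(4,0) exec_start@10 write@11

Answer: 3 5 6 8 10 11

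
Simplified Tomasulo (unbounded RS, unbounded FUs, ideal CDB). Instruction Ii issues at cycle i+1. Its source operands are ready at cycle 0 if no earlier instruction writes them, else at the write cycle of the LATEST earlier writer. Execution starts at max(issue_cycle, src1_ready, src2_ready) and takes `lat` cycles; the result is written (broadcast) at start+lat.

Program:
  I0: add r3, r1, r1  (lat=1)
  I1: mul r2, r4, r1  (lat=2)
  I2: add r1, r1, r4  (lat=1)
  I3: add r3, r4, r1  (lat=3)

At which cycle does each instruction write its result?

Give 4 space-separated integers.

Answer: 2 4 4 7

Derivation:
I0 add r3: issue@1 deps=(None,None) exec_start@1 write@2
I1 mul r2: issue@2 deps=(None,None) exec_start@2 write@4
I2 add r1: issue@3 deps=(None,None) exec_start@3 write@4
I3 add r3: issue@4 deps=(None,2) exec_start@4 write@7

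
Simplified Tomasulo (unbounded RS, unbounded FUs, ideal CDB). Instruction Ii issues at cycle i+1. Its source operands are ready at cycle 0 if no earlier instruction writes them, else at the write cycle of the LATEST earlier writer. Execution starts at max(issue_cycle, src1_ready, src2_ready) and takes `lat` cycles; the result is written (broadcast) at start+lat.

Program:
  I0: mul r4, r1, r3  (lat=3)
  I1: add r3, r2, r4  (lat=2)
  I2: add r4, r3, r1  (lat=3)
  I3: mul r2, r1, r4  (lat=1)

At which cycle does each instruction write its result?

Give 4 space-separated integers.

Answer: 4 6 9 10

Derivation:
I0 mul r4: issue@1 deps=(None,None) exec_start@1 write@4
I1 add r3: issue@2 deps=(None,0) exec_start@4 write@6
I2 add r4: issue@3 deps=(1,None) exec_start@6 write@9
I3 mul r2: issue@4 deps=(None,2) exec_start@9 write@10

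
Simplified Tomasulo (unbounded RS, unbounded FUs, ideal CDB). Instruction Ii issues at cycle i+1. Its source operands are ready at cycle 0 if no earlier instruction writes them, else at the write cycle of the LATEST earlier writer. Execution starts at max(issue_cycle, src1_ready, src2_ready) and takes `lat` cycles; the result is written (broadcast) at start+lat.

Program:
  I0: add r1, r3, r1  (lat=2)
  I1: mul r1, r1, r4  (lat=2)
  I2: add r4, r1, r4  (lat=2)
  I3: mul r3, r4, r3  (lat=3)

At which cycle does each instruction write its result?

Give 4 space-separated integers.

Answer: 3 5 7 10

Derivation:
I0 add r1: issue@1 deps=(None,None) exec_start@1 write@3
I1 mul r1: issue@2 deps=(0,None) exec_start@3 write@5
I2 add r4: issue@3 deps=(1,None) exec_start@5 write@7
I3 mul r3: issue@4 deps=(2,None) exec_start@7 write@10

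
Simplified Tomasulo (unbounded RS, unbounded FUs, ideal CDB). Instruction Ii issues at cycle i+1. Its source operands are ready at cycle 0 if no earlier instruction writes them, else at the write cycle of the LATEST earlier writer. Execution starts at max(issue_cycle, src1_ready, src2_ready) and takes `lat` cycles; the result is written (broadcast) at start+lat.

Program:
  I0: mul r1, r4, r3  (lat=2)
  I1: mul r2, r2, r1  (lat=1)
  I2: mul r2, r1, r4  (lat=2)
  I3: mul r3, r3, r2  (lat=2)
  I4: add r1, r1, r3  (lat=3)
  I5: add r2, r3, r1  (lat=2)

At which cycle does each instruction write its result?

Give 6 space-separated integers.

I0 mul r1: issue@1 deps=(None,None) exec_start@1 write@3
I1 mul r2: issue@2 deps=(None,0) exec_start@3 write@4
I2 mul r2: issue@3 deps=(0,None) exec_start@3 write@5
I3 mul r3: issue@4 deps=(None,2) exec_start@5 write@7
I4 add r1: issue@5 deps=(0,3) exec_start@7 write@10
I5 add r2: issue@6 deps=(3,4) exec_start@10 write@12

Answer: 3 4 5 7 10 12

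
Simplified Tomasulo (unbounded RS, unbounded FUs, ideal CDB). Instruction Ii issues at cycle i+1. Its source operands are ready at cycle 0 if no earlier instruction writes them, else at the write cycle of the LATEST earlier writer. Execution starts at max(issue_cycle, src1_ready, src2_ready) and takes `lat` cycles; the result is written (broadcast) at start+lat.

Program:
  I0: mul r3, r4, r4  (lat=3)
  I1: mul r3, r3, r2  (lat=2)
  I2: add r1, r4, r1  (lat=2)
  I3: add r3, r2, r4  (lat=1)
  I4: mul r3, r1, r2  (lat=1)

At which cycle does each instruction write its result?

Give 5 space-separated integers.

Answer: 4 6 5 5 6

Derivation:
I0 mul r3: issue@1 deps=(None,None) exec_start@1 write@4
I1 mul r3: issue@2 deps=(0,None) exec_start@4 write@6
I2 add r1: issue@3 deps=(None,None) exec_start@3 write@5
I3 add r3: issue@4 deps=(None,None) exec_start@4 write@5
I4 mul r3: issue@5 deps=(2,None) exec_start@5 write@6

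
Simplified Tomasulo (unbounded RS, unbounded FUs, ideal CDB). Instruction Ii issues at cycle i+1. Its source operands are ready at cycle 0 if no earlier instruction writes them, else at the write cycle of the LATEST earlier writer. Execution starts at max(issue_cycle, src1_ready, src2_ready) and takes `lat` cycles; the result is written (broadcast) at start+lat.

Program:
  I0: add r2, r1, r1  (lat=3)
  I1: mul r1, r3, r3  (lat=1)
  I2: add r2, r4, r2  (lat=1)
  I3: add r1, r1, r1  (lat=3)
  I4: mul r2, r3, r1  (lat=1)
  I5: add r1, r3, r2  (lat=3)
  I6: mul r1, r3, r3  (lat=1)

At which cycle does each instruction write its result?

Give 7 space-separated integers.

I0 add r2: issue@1 deps=(None,None) exec_start@1 write@4
I1 mul r1: issue@2 deps=(None,None) exec_start@2 write@3
I2 add r2: issue@3 deps=(None,0) exec_start@4 write@5
I3 add r1: issue@4 deps=(1,1) exec_start@4 write@7
I4 mul r2: issue@5 deps=(None,3) exec_start@7 write@8
I5 add r1: issue@6 deps=(None,4) exec_start@8 write@11
I6 mul r1: issue@7 deps=(None,None) exec_start@7 write@8

Answer: 4 3 5 7 8 11 8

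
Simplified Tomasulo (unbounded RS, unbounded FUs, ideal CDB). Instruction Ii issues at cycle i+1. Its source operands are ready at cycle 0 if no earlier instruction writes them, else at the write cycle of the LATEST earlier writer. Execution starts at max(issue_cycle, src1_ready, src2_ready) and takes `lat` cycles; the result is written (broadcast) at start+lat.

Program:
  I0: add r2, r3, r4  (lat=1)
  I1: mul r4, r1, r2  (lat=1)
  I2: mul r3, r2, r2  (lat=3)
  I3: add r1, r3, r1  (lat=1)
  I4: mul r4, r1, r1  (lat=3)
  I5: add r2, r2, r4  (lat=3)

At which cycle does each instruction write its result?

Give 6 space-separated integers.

I0 add r2: issue@1 deps=(None,None) exec_start@1 write@2
I1 mul r4: issue@2 deps=(None,0) exec_start@2 write@3
I2 mul r3: issue@3 deps=(0,0) exec_start@3 write@6
I3 add r1: issue@4 deps=(2,None) exec_start@6 write@7
I4 mul r4: issue@5 deps=(3,3) exec_start@7 write@10
I5 add r2: issue@6 deps=(0,4) exec_start@10 write@13

Answer: 2 3 6 7 10 13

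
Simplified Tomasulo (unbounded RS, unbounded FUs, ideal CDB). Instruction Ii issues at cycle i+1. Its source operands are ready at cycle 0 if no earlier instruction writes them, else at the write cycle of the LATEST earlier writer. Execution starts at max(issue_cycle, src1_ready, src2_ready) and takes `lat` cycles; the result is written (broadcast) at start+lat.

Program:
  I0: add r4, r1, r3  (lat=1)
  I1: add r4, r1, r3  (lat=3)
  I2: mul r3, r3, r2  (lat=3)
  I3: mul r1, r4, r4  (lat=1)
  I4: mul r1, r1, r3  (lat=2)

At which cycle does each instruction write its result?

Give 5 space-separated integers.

I0 add r4: issue@1 deps=(None,None) exec_start@1 write@2
I1 add r4: issue@2 deps=(None,None) exec_start@2 write@5
I2 mul r3: issue@3 deps=(None,None) exec_start@3 write@6
I3 mul r1: issue@4 deps=(1,1) exec_start@5 write@6
I4 mul r1: issue@5 deps=(3,2) exec_start@6 write@8

Answer: 2 5 6 6 8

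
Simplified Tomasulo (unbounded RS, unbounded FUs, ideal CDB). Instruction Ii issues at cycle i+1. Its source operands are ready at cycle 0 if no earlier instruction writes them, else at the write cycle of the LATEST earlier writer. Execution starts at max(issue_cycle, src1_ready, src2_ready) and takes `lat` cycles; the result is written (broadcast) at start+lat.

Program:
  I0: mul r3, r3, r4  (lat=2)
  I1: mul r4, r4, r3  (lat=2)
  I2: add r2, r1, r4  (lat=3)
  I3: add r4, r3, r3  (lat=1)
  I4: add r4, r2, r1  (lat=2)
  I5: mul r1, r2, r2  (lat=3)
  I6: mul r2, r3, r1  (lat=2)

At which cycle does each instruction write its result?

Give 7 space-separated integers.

Answer: 3 5 8 5 10 11 13

Derivation:
I0 mul r3: issue@1 deps=(None,None) exec_start@1 write@3
I1 mul r4: issue@2 deps=(None,0) exec_start@3 write@5
I2 add r2: issue@3 deps=(None,1) exec_start@5 write@8
I3 add r4: issue@4 deps=(0,0) exec_start@4 write@5
I4 add r4: issue@5 deps=(2,None) exec_start@8 write@10
I5 mul r1: issue@6 deps=(2,2) exec_start@8 write@11
I6 mul r2: issue@7 deps=(0,5) exec_start@11 write@13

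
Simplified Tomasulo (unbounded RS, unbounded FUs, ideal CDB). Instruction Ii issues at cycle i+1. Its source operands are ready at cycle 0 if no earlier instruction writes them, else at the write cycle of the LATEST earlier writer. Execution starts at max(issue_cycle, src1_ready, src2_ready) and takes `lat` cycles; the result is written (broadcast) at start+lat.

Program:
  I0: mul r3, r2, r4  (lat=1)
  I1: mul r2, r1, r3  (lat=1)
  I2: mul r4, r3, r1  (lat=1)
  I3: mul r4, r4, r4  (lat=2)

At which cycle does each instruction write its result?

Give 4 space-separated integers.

Answer: 2 3 4 6

Derivation:
I0 mul r3: issue@1 deps=(None,None) exec_start@1 write@2
I1 mul r2: issue@2 deps=(None,0) exec_start@2 write@3
I2 mul r4: issue@3 deps=(0,None) exec_start@3 write@4
I3 mul r4: issue@4 deps=(2,2) exec_start@4 write@6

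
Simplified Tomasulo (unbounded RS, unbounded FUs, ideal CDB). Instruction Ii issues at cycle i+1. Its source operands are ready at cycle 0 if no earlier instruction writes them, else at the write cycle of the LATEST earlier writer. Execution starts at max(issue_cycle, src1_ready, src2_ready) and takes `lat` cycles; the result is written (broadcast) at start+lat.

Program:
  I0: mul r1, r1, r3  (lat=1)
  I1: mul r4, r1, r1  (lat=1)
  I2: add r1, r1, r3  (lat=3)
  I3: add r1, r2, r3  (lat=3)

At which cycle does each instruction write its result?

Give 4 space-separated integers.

Answer: 2 3 6 7

Derivation:
I0 mul r1: issue@1 deps=(None,None) exec_start@1 write@2
I1 mul r4: issue@2 deps=(0,0) exec_start@2 write@3
I2 add r1: issue@3 deps=(0,None) exec_start@3 write@6
I3 add r1: issue@4 deps=(None,None) exec_start@4 write@7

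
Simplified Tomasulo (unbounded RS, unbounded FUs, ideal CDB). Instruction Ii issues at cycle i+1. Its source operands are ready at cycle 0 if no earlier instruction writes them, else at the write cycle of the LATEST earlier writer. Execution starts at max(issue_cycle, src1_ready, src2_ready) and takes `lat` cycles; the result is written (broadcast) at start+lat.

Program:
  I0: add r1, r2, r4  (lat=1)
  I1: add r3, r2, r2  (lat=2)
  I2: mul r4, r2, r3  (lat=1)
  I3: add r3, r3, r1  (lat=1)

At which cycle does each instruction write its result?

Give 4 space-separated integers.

Answer: 2 4 5 5

Derivation:
I0 add r1: issue@1 deps=(None,None) exec_start@1 write@2
I1 add r3: issue@2 deps=(None,None) exec_start@2 write@4
I2 mul r4: issue@3 deps=(None,1) exec_start@4 write@5
I3 add r3: issue@4 deps=(1,0) exec_start@4 write@5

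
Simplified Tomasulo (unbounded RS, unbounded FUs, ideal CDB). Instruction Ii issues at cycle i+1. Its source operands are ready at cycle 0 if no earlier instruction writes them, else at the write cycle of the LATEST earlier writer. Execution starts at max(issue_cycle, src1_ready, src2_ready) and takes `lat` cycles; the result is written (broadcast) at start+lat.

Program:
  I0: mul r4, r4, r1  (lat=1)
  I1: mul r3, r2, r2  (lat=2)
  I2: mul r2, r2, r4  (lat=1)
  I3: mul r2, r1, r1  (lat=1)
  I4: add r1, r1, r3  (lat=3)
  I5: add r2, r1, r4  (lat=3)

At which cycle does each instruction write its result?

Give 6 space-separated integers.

I0 mul r4: issue@1 deps=(None,None) exec_start@1 write@2
I1 mul r3: issue@2 deps=(None,None) exec_start@2 write@4
I2 mul r2: issue@3 deps=(None,0) exec_start@3 write@4
I3 mul r2: issue@4 deps=(None,None) exec_start@4 write@5
I4 add r1: issue@5 deps=(None,1) exec_start@5 write@8
I5 add r2: issue@6 deps=(4,0) exec_start@8 write@11

Answer: 2 4 4 5 8 11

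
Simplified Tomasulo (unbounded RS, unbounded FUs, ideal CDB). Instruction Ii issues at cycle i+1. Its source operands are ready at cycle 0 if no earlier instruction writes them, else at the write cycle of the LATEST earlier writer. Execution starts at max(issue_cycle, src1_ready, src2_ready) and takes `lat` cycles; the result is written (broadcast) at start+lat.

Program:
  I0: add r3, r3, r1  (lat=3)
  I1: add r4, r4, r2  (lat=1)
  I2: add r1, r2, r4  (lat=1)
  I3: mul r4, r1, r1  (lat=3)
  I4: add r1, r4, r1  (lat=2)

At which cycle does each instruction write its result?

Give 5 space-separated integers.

I0 add r3: issue@1 deps=(None,None) exec_start@1 write@4
I1 add r4: issue@2 deps=(None,None) exec_start@2 write@3
I2 add r1: issue@3 deps=(None,1) exec_start@3 write@4
I3 mul r4: issue@4 deps=(2,2) exec_start@4 write@7
I4 add r1: issue@5 deps=(3,2) exec_start@7 write@9

Answer: 4 3 4 7 9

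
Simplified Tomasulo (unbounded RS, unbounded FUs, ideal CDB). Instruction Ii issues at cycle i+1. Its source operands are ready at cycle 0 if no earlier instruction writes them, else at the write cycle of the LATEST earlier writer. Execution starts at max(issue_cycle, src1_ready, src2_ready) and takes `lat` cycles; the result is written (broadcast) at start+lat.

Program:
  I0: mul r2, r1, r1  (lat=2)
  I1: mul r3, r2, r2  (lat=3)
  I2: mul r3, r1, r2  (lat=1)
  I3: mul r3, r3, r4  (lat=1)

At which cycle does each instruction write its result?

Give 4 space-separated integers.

I0 mul r2: issue@1 deps=(None,None) exec_start@1 write@3
I1 mul r3: issue@2 deps=(0,0) exec_start@3 write@6
I2 mul r3: issue@3 deps=(None,0) exec_start@3 write@4
I3 mul r3: issue@4 deps=(2,None) exec_start@4 write@5

Answer: 3 6 4 5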